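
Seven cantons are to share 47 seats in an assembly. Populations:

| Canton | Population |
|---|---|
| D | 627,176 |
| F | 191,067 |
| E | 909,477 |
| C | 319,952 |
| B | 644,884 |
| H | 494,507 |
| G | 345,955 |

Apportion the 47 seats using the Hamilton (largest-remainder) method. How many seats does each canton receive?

The standard divisor is 3533018/47 ≈ 75170.596.
Standard quotas: D 8.3434, F 2.5418, E 12.0988, C 4.2563, B 8.5789, H 6.5785, G 4.6023.
Lower quotas: D 8, F 2, E 12, C 4, B 8, H 6, G 4 (sum 44, leaving 3 seats).
Remainders in descending order: G 0.6023, B 0.5789, H 0.5785, F 0.5418, D 0.3434, C 0.2563, E 0.0988.
The surplus seats go to G, B, H.

D 8, F 2, E 12, C 4, B 9, H 7, G 5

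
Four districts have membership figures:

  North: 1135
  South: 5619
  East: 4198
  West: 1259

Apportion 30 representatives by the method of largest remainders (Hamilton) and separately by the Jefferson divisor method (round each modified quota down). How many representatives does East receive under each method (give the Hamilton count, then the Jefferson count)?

Hamilton: North 3, South 14, East 10, West 3.
Jefferson: North 2, South 14, East 11, West 3.
East gets 10 under Hamilton and 11 under Jefferson.

10 and 11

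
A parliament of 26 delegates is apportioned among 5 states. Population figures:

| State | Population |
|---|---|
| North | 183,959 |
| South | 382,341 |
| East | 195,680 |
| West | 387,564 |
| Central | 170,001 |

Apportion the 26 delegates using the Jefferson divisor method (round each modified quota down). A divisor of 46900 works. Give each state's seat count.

With modified divisor 46900: modified quotas North 3.922, South 8.152, East 4.172, West 8.264, Central 3.625.
Rounding down: North 3, South 8, East 4, West 8, Central 3 (total 26).

North: 3, South: 8, East: 4, West: 8, Central: 3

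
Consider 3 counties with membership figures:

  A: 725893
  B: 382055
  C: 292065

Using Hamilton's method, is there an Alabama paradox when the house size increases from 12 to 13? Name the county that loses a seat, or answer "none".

none

At 12 seats: A 6, B 3, C 3.
At 13 seats: A 7, B 3, C 3.
No county's allocation decreased.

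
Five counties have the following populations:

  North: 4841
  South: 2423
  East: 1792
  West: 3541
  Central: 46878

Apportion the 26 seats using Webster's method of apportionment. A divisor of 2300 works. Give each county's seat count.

With modified divisor 2300: modified quotas North 2.105, South 1.053, East 0.779, West 1.540, Central 20.382.
Rounding to the nearest integer: North 2, South 1, East 1, West 2, Central 20 (total 26).

North 2, South 1, East 1, West 2, Central 20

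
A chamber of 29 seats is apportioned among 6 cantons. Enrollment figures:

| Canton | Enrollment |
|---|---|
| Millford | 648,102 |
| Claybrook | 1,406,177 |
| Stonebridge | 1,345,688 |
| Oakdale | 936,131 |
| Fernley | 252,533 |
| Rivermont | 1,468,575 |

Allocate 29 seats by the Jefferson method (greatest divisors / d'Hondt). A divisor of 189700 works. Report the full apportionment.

Millford 3, Claybrook 7, Stonebridge 7, Oakdale 4, Fernley 1, Rivermont 7

With modified divisor 189700: modified quotas Millford 3.416, Claybrook 7.413, Stonebridge 7.094, Oakdale 4.935, Fernley 1.331, Rivermont 7.742.
Rounding down: Millford 3, Claybrook 7, Stonebridge 7, Oakdale 4, Fernley 1, Rivermont 7 (total 29).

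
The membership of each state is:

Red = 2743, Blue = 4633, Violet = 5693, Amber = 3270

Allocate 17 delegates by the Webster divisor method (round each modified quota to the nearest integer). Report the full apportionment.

Red=3, Blue=5, Violet=6, Amber=3

Standard divisor 16339/17 ≈ 961.118; standard quotas: Red 2.854, Blue 4.820, Violet 5.923, Amber 3.402.
Rounding to the nearest integer gives Red 3, Blue 5, Violet 6, Amber 3 — total 17, matching the house size, so no adjustment is needed.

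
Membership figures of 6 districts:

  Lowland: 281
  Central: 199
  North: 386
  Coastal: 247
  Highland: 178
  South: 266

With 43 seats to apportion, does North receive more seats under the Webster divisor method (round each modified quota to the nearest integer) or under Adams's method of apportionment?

Webster: Lowland 8, Central 5, North 11, Coastal 7, Highland 5, South 7.
Adams: Lowland 8, Central 6, North 10, Coastal 7, Highland 5, South 7.
North gets 11 under Webster and 10 under Adams.

Webster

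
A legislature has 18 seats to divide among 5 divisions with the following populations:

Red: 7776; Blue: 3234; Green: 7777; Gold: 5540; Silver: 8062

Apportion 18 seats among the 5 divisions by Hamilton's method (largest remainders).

Total 32389; standard divisor 32389/18 ≈ 1799.389.
Standard quotas: Red 4.3215, Blue 1.7973, Green 4.3220, Gold 3.0788, Silver 4.4804.
Lower quotas: Red 4, Blue 1, Green 4, Gold 3, Silver 4 (sum 16, leaving 2 seats).
Remainders in descending order: Blue 0.7973, Silver 0.4804, Green 0.3220, Red 0.3215, Gold 0.0788.
Largest remainders: Blue, Silver receive the extra seats.

Red: 4, Blue: 2, Green: 4, Gold: 3, Silver: 5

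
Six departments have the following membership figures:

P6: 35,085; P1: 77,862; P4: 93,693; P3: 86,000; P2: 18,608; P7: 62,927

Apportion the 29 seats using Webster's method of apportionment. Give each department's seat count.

Standard divisor 374175/29 ≈ 12902.586; standard quotas: P6 2.719, P1 6.035, P4 7.262, P3 6.665, P2 1.442, P7 4.877.
Rounding to the nearest integer gives P6 3, P1 6, P4 7, P3 7, P2 1, P7 5 — total 29, matching the house size, so no adjustment is needed.

P6 3, P1 6, P4 7, P3 7, P2 1, P7 5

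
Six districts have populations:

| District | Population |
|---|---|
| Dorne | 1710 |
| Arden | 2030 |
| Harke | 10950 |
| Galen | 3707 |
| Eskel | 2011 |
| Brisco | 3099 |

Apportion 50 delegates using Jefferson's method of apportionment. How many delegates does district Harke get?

Standard divisor 23507/50 ≈ 470.14; standard quotas: Dorne 3.637, Arden 4.318, Harke 23.291, Galen 7.885, Eskel 4.277, Brisco 6.592.
Rounding down gives 3, 4, 23, 7, 4, 6 = 47 seats, so the divisor must be adjusted.
With modified divisor 440: modified quotas Dorne 3.886, Arden 4.614, Harke 24.886, Galen 8.425, Eskel 4.570, Brisco 7.043.
Rounding down: Dorne 3, Arden 4, Harke 24, Galen 8, Eskel 4, Brisco 7 (total 50).
Harke receives 24.

24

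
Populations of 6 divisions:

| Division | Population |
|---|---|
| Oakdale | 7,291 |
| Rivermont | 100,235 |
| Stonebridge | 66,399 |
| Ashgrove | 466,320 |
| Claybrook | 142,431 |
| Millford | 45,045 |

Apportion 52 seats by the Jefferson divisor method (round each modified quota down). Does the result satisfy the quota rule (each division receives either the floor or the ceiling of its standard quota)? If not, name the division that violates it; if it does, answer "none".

Standard quotas: Oakdale 0.458, Rivermont 6.297, Stonebridge 4.171, Ashgrove 29.296, Claybrook 8.948, Millford 2.830.
Jefferson allocation: Oakdale 0, Rivermont 6, Stonebridge 4, Ashgrove 31, Claybrook 9, Millford 2.
Ashgrove has quota 29.296 (lower 29, upper 30) but receives 31 — outside the quota interval.

Ashgrove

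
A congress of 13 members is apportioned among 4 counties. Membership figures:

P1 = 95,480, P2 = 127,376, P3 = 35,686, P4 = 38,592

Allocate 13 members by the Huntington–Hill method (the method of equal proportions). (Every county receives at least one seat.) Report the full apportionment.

With divisor 24245: modified quotas P1 3.938, P2 5.254, P3 1.472, P4 1.592.
Geometric-mean thresholds: P1 √(3·4)=3.464, P2 √(5·6)=5.477, P3 √(1·2)=1.414, P4 √(1·2)=1.414.
Each quota rounded against its threshold gives P1 4, P2 5, P3 2, P4 2 (total 13).

P1 4, P2 5, P3 2, P4 2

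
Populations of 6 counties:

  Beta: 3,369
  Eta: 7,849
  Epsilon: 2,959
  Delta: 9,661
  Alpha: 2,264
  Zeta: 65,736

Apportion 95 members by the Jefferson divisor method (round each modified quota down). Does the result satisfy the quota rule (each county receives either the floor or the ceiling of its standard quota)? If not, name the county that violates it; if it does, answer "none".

Zeta

Standard quotas: Beta 3.485, Eta 8.119, Epsilon 3.061, Delta 9.994, Alpha 2.342, Zeta 67.999.
Jefferson allocation: Beta 3, Eta 8, Epsilon 3, Delta 10, Alpha 2, Zeta 69.
Zeta has quota 67.999 (lower 67, upper 68) but receives 69 — outside the quota interval.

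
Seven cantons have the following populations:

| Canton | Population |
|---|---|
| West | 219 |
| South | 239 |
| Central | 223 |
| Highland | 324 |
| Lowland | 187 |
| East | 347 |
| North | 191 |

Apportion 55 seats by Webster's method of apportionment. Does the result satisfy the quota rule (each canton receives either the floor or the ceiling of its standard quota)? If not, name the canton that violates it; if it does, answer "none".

none

Standard quotas: West 6.962, South 7.598, Central 7.090, Highland 10.301, Lowland 5.945, East 11.032, North 6.072.
Webster allocation: West 7, South 8, Central 7, Highland 10, Lowland 6, East 11, North 6.
Every allocation lies between the lower and upper quota.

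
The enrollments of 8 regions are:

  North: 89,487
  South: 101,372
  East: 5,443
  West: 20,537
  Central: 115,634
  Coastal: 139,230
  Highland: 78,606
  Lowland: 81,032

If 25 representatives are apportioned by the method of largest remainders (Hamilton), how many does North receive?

The standard divisor is 631341/25 ≈ 25253.64.
Standard quotas: North 3.5435, South 4.0142, East 0.2155, West 0.8132, Central 4.5789, Coastal 5.5133, Highland 3.1127, Lowland 3.2087.
Lower quotas: North 3, South 4, East 0, West 0, Central 4, Coastal 5, Highland 3, Lowland 3 (sum 22, leaving 3 seats).
Remainders in descending order: West 0.8132, Central 0.5789, North 0.5435, Coastal 0.5133, East 0.2155, Lowland 0.2087, Highland 0.1127, South 0.0142.
The surplus seats go to West, Central, North.
North receives 4.

4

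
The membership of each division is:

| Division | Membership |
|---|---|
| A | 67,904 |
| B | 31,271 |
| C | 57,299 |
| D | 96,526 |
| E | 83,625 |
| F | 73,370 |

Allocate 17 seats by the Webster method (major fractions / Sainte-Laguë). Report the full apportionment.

Standard divisor 409995/17 ≈ 24117.353; standard quotas: A 2.816, B 1.297, C 2.376, D 4.002, E 3.467, F 3.042.
Rounding to the nearest integer gives 3, 1, 2, 4, 3, 3 = 16 seats, so the divisor must be adjusted.
With modified divisor 23400: modified quotas A 2.902, B 1.336, C 2.449, D 4.125, E 3.574, F 3.135.
Rounding to the nearest integer: A 3, B 1, C 2, D 4, E 4, F 3 (total 17).

A 3; B 1; C 2; D 4; E 4; F 3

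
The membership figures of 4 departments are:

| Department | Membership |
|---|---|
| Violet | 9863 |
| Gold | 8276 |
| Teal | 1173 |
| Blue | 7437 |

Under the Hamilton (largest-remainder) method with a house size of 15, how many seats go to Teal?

1

Standard divisor: 26749 ÷ 15 ≈ 1783.267.
Standard quotas: Violet 5.5309, Gold 4.6409, Teal 0.6578, Blue 4.1704.
Lower quotas: Violet 5, Gold 4, Teal 0, Blue 4 (sum 13, leaving 2 seats).
Remainders in descending order: Teal 0.6578, Gold 0.6409, Violet 0.5309, Blue 0.1704.
Largest remainders: Teal, Gold receive the extra seats.
Teal receives 1.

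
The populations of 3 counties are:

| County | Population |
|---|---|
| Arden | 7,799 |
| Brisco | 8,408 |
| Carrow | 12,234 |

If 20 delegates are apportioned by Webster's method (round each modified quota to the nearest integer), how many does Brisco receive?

6

Standard divisor 28441/20 ≈ 1422.05; standard quotas: Arden 5.484, Brisco 5.913, Carrow 8.603.
Rounding to the nearest integer gives Arden 5, Brisco 6, Carrow 9 — total 20, matching the house size, so no adjustment is needed.
Brisco receives 6.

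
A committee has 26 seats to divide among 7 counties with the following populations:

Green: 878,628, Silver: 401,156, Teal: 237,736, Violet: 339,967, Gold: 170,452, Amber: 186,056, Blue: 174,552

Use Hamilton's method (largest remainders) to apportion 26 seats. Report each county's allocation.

Green=9, Silver=4, Teal=3, Violet=4, Gold=2, Amber=2, Blue=2

Standard divisor: 2388547 ÷ 26 ≈ 91867.192.
Standard quotas: Green 9.5641, Silver 4.3667, Teal 2.5878, Violet 3.7006, Gold 1.8554, Amber 2.0253, Blue 1.9000.
Lower quotas: Green 9, Silver 4, Teal 2, Violet 3, Gold 1, Amber 2, Blue 1 (sum 22, leaving 4 seats).
Remainders in descending order: Blue 0.9000, Gold 0.8554, Violet 0.7006, Teal 0.5878, Green 0.5641, Silver 0.3667, Amber 0.0253.
The surplus seats go to Blue, Gold, Violet, Teal.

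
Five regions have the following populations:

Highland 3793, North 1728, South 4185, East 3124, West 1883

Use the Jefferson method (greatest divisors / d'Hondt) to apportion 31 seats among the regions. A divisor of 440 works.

Highland: 8, North: 3, South: 9, East: 7, West: 4

With modified divisor 440: modified quotas Highland 8.620, North 3.927, South 9.511, East 7.100, West 4.280.
Rounding down: Highland 8, North 3, South 9, East 7, West 4 (total 31).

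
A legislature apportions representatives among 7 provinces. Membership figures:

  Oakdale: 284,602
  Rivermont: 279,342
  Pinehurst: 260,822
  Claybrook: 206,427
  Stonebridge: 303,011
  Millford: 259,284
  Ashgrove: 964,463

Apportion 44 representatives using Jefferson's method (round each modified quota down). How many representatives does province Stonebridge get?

Standard divisor 2557951/44 ≈ 58135.25; standard quotas: Oakdale 4.896, Rivermont 4.805, Pinehurst 4.486, Claybrook 3.551, Stonebridge 5.212, Millford 4.460, Ashgrove 16.590.
Rounding down gives 4, 4, 4, 3, 5, 4, 16 = 40 seats, so the divisor must be adjusted.
With modified divisor 52900: modified quotas Oakdale 5.380, Rivermont 5.281, Pinehurst 4.930, Claybrook 3.902, Stonebridge 5.728, Millford 4.901, Ashgrove 18.232.
Rounding down: Oakdale 5, Rivermont 5, Pinehurst 4, Claybrook 3, Stonebridge 5, Millford 4, Ashgrove 18 (total 44).
Stonebridge receives 5.

5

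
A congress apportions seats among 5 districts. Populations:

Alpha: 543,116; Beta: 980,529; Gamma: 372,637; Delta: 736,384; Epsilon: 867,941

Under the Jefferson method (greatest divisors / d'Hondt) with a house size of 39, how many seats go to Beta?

Standard divisor 3500607/39 ≈ 89759.154; standard quotas: Alpha 6.051, Beta 10.924, Gamma 4.152, Delta 8.204, Epsilon 9.670.
Rounding down gives 6, 10, 4, 8, 9 = 37 seats, so the divisor must be adjusted.
With modified divisor 84300: modified quotas Alpha 6.443, Beta 11.631, Gamma 4.420, Delta 8.735, Epsilon 10.296.
Rounding down: Alpha 6, Beta 11, Gamma 4, Delta 8, Epsilon 10 (total 39).
Beta receives 11.

11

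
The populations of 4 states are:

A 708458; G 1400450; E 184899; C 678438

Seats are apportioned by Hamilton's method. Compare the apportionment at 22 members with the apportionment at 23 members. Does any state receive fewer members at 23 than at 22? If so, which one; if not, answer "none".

At 22 seats: A 5, G 10, E 2, C 5.
At 23 seats: A 6, G 11, E 1, C 5.
E drops from 2 to 1.

E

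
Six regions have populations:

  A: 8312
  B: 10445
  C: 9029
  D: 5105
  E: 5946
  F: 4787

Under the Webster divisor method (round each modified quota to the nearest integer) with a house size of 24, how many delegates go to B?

6

Standard divisor 43624/24 ≈ 1817.667; standard quotas: A 4.573, B 5.746, C 4.967, D 2.809, E 3.271, F 2.634.
Rounding to the nearest integer gives 5, 6, 5, 3, 3, 3 = 25 seats, so the divisor must be adjusted.
With modified divisor 1870: modified quotas A 4.445, B 5.586, C 4.828, D 2.730, E 3.180, F 2.560.
Rounding to the nearest integer: A 4, B 6, C 5, D 3, E 3, F 3 (total 24).
B receives 6.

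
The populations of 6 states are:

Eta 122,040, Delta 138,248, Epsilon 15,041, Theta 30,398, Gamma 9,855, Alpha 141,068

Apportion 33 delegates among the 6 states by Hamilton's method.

Total 456650; standard divisor 456650/33 ≈ 13837.879.
Standard quotas: Eta 8.8193, Delta 9.9905, Epsilon 1.0869, Theta 2.1967, Gamma 0.7122, Alpha 10.1943.
Lower quotas: Eta 8, Delta 9, Epsilon 1, Theta 2, Gamma 0, Alpha 10 (sum 30, leaving 3 seats).
Remainders in descending order: Delta 0.9905, Eta 0.8193, Gamma 0.7122, Theta 0.1967, Alpha 0.1943, Epsilon 0.0869.
Largest remainders: Delta, Eta, Gamma receive the extra seats.

Eta 9; Delta 10; Epsilon 1; Theta 2; Gamma 1; Alpha 10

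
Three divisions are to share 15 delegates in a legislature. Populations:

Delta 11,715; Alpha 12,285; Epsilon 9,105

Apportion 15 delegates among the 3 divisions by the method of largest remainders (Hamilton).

The standard divisor is 33105/15 = 2207.
Standard quotas: Delta 5.3081, Alpha 5.5664, Epsilon 4.1255.
Lower quotas: Delta 5, Alpha 5, Epsilon 4 (sum 14, leaving 1 seat).
Remainders in descending order: Alpha 0.5664, Delta 0.3081, Epsilon 0.1255.
The surplus seat goes to Alpha.

Delta 5; Alpha 6; Epsilon 4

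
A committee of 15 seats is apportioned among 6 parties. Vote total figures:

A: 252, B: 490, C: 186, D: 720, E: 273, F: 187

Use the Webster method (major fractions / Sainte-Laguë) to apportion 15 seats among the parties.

A: 2, B: 4, C: 1, D: 5, E: 2, F: 1

Standard divisor 2108/15 ≈ 140.533; standard quotas: A 1.793, B 3.487, C 1.324, D 5.123, E 1.943, F 1.331.
Rounding to the nearest integer gives 2, 3, 1, 5, 2, 1 = 14 seats, so the divisor must be adjusted.
With modified divisor 135: modified quotas A 1.867, B 3.630, C 1.378, D 5.333, E 2.022, F 1.385.
Rounding to the nearest integer: A 2, B 4, C 1, D 5, E 2, F 1 (total 15).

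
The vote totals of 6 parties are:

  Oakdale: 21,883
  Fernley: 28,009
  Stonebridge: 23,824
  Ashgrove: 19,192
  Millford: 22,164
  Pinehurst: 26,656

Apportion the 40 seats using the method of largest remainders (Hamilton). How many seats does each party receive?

Standard divisor: 141728 ÷ 40 ≈ 3543.2.
Standard quotas: Oakdale 6.1761, Fernley 7.9050, Stonebridge 6.7239, Ashgrove 5.4166, Millford 6.2554, Pinehurst 7.5231.
Lower quotas: Oakdale 6, Fernley 7, Stonebridge 6, Ashgrove 5, Millford 6, Pinehurst 7 (sum 37, leaving 3 seats).
Remainders in descending order: Fernley 0.9050, Stonebridge 0.7239, Pinehurst 0.5231, Ashgrove 0.4166, Millford 0.2554, Oakdale 0.1761.
Largest remainders: Fernley, Stonebridge, Pinehurst receive the extra seats.

Oakdale=6, Fernley=8, Stonebridge=7, Ashgrove=5, Millford=6, Pinehurst=8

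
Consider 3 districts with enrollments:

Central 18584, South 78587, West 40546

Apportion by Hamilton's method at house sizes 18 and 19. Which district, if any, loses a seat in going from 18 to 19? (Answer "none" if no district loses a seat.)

Central

At 18 seats: Central 3, South 10, West 5.
At 19 seats: Central 2, South 11, West 6.
Central drops from 3 to 2.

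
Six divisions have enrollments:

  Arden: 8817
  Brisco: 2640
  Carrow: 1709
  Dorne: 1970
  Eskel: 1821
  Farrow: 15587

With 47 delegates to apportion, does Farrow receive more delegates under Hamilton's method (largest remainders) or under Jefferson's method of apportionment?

Jefferson

Hamilton: Arden 13, Brisco 4, Carrow 2, Dorne 3, Eskel 3, Farrow 22.
Jefferson: Arden 13, Brisco 4, Carrow 2, Dorne 3, Eskel 2, Farrow 23.
Farrow gets 22 under Hamilton and 23 under Jefferson.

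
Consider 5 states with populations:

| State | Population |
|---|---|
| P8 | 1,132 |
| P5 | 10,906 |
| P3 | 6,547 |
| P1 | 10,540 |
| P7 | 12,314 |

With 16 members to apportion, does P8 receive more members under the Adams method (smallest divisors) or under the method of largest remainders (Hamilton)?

Adams

Adams: P8 1, P5 4, P3 3, P1 4, P7 4.
Hamilton: P8 0, P5 4, P3 3, P1 4, P7 5.
P8 gets 1 under Adams and 0 under Hamilton.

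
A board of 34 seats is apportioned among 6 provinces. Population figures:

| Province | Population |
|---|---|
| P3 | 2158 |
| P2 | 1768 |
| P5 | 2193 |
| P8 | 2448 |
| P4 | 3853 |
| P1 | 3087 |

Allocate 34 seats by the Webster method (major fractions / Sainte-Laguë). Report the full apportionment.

P3 5; P2 4; P5 5; P8 5; P4 8; P1 7

Standard divisor 15507/34 ≈ 456.088; standard quotas: P3 4.732, P2 3.876, P5 4.808, P8 5.367, P4 8.448, P1 6.768.
Rounding to the nearest integer gives P3 5, P2 4, P5 5, P8 5, P4 8, P1 7 — total 34, matching the house size, so no adjustment is needed.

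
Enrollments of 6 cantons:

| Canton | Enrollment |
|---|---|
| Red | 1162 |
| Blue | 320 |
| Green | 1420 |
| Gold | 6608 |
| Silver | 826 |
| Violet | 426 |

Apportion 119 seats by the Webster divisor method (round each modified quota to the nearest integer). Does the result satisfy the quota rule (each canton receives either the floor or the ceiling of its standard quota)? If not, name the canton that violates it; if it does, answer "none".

Standard quotas: Red 12.849, Blue 3.538, Green 15.702, Gold 73.067, Silver 9.133, Violet 4.710.
Webster allocation: Red 13, Blue 4, Green 16, Gold 72, Silver 9, Violet 5.
Gold has quota 73.067 (lower 73, upper 74) but receives 72 — outside the quota interval.

Gold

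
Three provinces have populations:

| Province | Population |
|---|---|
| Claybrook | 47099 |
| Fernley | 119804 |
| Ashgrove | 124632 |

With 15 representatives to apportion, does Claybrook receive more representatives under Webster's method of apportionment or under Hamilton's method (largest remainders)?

Webster: Claybrook 2, Fernley 6, Ashgrove 7.
Hamilton: Claybrook 3, Fernley 6, Ashgrove 6.
Claybrook gets 2 under Webster and 3 under Hamilton.

Hamilton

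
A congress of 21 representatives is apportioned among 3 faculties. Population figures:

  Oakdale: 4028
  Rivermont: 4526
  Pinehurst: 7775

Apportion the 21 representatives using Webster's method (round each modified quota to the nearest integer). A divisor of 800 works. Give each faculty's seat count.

Oakdale=5, Rivermont=6, Pinehurst=10

With modified divisor 800: modified quotas Oakdale 5.035, Rivermont 5.657, Pinehurst 9.719.
Rounding to the nearest integer: Oakdale 5, Rivermont 6, Pinehurst 10 (total 21).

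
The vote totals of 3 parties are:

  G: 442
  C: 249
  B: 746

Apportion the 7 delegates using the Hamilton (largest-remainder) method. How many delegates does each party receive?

Total 1437; standard divisor 1437/7 ≈ 205.286.
Standard quotas: G 2.153, C 1.213, B 3.634.
Lower quotas: G 2, C 1, B 3 (sum 6, leaving 1 seat).
Remainders in descending order: B 0.634, C 0.213, G 0.153.
Largest remainder: B receives the extra seat.

G: 2, C: 1, B: 4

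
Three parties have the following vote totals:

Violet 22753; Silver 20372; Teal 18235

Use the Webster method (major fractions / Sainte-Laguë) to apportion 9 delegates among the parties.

Violet: 3, Silver: 3, Teal: 3

Standard divisor 61360/9 ≈ 6817.778; standard quotas: Violet 3.337, Silver 2.988, Teal 2.675.
Rounding to the nearest integer gives Violet 3, Silver 3, Teal 3 — total 9, matching the house size, so no adjustment is needed.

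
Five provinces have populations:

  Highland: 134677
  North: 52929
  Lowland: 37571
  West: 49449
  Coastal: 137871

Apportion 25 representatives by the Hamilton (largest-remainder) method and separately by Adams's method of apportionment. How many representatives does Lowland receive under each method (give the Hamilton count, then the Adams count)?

Hamilton: Highland 8, North 3, Lowland 2, West 3, Coastal 9.
Adams: Highland 8, North 3, Lowland 3, West 3, Coastal 8.
Lowland gets 2 under Hamilton and 3 under Adams.

2 and 3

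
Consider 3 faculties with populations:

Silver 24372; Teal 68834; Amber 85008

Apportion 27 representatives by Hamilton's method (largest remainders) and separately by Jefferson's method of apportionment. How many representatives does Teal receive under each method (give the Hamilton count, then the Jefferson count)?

10 and 11

Hamilton: Silver 4, Teal 10, Amber 13.
Jefferson: Silver 3, Teal 11, Amber 13.
Teal gets 10 under Hamilton and 11 under Jefferson.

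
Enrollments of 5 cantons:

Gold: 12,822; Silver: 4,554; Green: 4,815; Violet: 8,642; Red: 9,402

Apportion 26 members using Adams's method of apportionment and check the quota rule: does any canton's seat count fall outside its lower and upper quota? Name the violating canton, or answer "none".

none

Standard quotas: Gold 8.286, Silver 2.943, Green 3.111, Violet 5.584, Red 6.076.
Adams allocation: Gold 8, Silver 3, Green 3, Violet 6, Red 6.
Every allocation lies between the lower and upper quota.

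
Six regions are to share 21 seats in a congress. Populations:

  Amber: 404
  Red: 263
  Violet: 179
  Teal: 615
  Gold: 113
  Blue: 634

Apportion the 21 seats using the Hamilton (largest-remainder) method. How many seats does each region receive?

Amber=4, Red=2, Violet=2, Teal=6, Gold=1, Blue=6

Standard divisor: 2208 ÷ 21 ≈ 105.143.
Standard quotas: Amber 3.842, Red 2.501, Violet 1.702, Teal 5.849, Gold 1.075, Blue 6.030.
Lower quotas: Amber 3, Red 2, Violet 1, Teal 5, Gold 1, Blue 6 (sum 18, leaving 3 seats).
Remainders in descending order: Teal 0.849, Amber 0.842, Violet 0.702, Red 0.501, Gold 0.075, Blue 0.030.
Largest remainders: Teal, Amber, Violet receive the extra seats.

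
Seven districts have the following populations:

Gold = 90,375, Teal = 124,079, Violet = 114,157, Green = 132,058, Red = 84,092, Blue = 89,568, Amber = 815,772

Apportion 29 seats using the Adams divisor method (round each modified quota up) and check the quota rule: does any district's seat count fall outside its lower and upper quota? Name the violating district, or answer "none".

Standard quotas: Gold 1.807, Teal 2.481, Violet 2.283, Green 2.641, Red 1.682, Blue 1.791, Amber 16.314.
Adams allocation: Gold 2, Teal 3, Violet 2, Green 3, Red 2, Blue 2, Amber 15.
Amber has quota 16.314 (lower 16, upper 17) but receives 15 — outside the quota interval.

Amber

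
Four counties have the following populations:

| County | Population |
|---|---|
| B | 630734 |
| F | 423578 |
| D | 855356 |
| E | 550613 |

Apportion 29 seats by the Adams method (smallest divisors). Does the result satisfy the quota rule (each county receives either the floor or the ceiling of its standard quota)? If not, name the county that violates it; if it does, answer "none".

Standard quotas: B 7.435, F 4.993, D 10.082, E 6.490.
Adams allocation: B 7, F 5, D 10, E 7.
Every allocation lies between the lower and upper quota.

none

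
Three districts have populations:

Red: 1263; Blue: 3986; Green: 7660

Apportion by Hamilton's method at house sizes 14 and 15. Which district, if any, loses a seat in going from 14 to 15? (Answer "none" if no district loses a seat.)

Red

At 14 seats: Red 2, Blue 4, Green 8.
At 15 seats: Red 1, Blue 5, Green 9.
Red drops from 2 to 1.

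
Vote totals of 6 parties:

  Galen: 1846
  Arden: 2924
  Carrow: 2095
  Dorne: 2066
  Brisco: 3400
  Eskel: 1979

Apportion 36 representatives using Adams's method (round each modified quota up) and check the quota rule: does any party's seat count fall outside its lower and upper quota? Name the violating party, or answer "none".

none

Standard quotas: Galen 4.644, Arden 7.356, Carrow 5.270, Dorne 5.197, Brisco 8.553, Eskel 4.979.
Adams allocation: Galen 5, Arden 7, Carrow 5, Dorne 5, Brisco 9, Eskel 5.
Every allocation lies between the lower and upper quota.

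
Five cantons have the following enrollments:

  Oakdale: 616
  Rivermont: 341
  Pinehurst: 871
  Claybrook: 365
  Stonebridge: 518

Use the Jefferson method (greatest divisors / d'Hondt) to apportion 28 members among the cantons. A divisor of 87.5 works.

With modified divisor 87.5: modified quotas Oakdale 7.040, Rivermont 3.897, Pinehurst 9.954, Claybrook 4.171, Stonebridge 5.920.
Rounding down: Oakdale 7, Rivermont 3, Pinehurst 9, Claybrook 4, Stonebridge 5 (total 28).

Oakdale 7, Rivermont 3, Pinehurst 9, Claybrook 4, Stonebridge 5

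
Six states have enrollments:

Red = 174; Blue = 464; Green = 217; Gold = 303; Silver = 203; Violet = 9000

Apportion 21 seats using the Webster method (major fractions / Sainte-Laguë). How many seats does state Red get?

Standard divisor 10361/21 ≈ 493.381; standard quotas: Red 0.353, Blue 0.940, Green 0.440, Gold 0.614, Silver 0.411, Violet 18.241.
Rounding to the nearest integer gives 0, 1, 0, 1, 0, 18 = 20 seats, so the divisor must be adjusted.
With modified divisor 470: modified quotas Red 0.370, Blue 0.987, Green 0.462, Gold 0.645, Silver 0.432, Violet 19.149.
Rounding to the nearest integer: Red 0, Blue 1, Green 0, Gold 1, Silver 0, Violet 19 (total 21).
Red receives 0.

0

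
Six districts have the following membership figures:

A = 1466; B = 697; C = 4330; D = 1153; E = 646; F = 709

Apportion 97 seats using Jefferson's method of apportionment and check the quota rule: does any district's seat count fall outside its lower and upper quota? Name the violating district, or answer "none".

C

Standard quotas: A 15.798, B 7.511, C 46.663, D 12.425, E 6.962, F 7.641.
Jefferson allocation: A 16, B 7, C 48, D 12, E 7, F 7.
C has quota 46.663 (lower 46, upper 47) but receives 48 — outside the quota interval.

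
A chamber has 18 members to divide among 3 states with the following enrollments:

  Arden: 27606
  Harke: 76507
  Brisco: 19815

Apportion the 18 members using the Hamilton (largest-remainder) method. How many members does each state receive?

The standard divisor is 123928/18 ≈ 6884.889.
Standard quotas: Arden 4.0097, Harke 11.1123, Brisco 2.8780.
Lower quotas: Arden 4, Harke 11, Brisco 2 (sum 17, leaving 1 seat).
Remainders in descending order: Brisco 0.8780, Harke 0.1123, Arden 0.0097.
The surplus seat goes to Brisco.

Arden 4, Harke 11, Brisco 3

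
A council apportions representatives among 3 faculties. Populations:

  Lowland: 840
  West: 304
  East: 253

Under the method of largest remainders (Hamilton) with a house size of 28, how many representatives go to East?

Total 1397; standard divisor 1397/28 ≈ 49.893.
Standard quotas: Lowland 16.836, West 6.093, East 5.071.
Lower quotas: Lowland 16, West 6, East 5 (sum 27, leaving 1 seat).
Remainders in descending order: Lowland 0.836, West 0.093, East 0.071.
The surplus seat goes to Lowland.
East receives 5.

5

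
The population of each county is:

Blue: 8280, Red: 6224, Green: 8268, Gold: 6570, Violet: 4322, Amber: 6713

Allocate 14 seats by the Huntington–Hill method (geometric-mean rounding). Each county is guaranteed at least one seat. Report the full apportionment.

Blue: 3, Red: 2, Green: 3, Gold: 2, Violet: 2, Amber: 2

With divisor 2898: modified quotas Blue 2.857, Red 2.148, Green 2.853, Gold 2.267, Violet 1.491, Amber 2.316.
Geometric-mean thresholds: Blue √(2·3)=2.449, Red √(2·3)=2.449, Green √(2·3)=2.449, Gold √(2·3)=2.449, Violet √(1·2)=1.414, Amber √(2·3)=2.449.
Each quota rounded against its threshold gives Blue 3, Red 2, Green 3, Gold 2, Violet 2, Amber 2 (total 14).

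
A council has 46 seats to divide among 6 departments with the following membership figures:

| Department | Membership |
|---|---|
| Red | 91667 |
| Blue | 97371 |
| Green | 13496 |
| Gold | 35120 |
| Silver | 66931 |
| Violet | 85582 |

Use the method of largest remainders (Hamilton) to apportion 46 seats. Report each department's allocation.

The standard divisor is 390167/46 ≈ 8481.891.
Standard quotas: Red 10.8074, Blue 11.4799, Green 1.5912, Gold 4.1406, Silver 7.8910, Violet 10.0900.
Lower quotas: Red 10, Blue 11, Green 1, Gold 4, Silver 7, Violet 10 (sum 43, leaving 3 seats).
Remainders in descending order: Silver 0.8910, Red 0.8074, Green 0.5912, Blue 0.4799, Gold 0.1406, Violet 0.0900.
The surplus seats go to Silver, Red, Green.

Red 11, Blue 11, Green 2, Gold 4, Silver 8, Violet 10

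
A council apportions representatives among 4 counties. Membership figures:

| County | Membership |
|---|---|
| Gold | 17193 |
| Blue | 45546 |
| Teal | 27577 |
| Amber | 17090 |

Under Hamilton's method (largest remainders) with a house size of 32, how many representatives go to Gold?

Total 107406; standard divisor 107406/32 ≈ 3356.438.
Standard quotas: Gold 5.1224, Blue 13.5697, Teal 8.2162, Amber 5.0917.
Lower quotas: Gold 5, Blue 13, Teal 8, Amber 5 (sum 31, leaving 1 seat).
Remainders in descending order: Blue 0.5697, Teal 0.2162, Gold 0.1224, Amber 0.0917.
The surplus seat goes to Blue.
Gold receives 5.

5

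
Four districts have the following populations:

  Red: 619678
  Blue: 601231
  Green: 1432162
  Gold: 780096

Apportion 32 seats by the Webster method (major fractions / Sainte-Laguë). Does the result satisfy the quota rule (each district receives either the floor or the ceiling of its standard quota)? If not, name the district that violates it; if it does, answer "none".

none

Standard quotas: Red 5.776, Blue 5.604, Green 13.349, Gold 7.271.
Webster allocation: Red 6, Blue 6, Green 13, Gold 7.
Every allocation lies between the lower and upper quota.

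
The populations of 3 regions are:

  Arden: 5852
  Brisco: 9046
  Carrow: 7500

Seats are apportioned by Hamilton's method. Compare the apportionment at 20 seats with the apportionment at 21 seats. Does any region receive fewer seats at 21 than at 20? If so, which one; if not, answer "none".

At 20 seats: Arden 5, Brisco 8, Carrow 7.
At 21 seats: Arden 6, Brisco 8, Carrow 7.
No region's allocation decreased.

none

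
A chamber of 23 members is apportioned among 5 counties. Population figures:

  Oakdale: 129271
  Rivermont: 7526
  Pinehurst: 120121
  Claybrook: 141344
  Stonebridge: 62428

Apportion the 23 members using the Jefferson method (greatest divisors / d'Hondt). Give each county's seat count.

Oakdale: 7; Rivermont: 0; Pinehurst: 6; Claybrook: 7; Stonebridge: 3

Standard divisor 460690/23 ≈ 20030; standard quotas: Oakdale 6.454, Rivermont 0.376, Pinehurst 5.997, Claybrook 7.057, Stonebridge 3.117.
Rounding down gives 6, 0, 5, 7, 3 = 21 seats, so the divisor must be adjusted.
With modified divisor 18100: modified quotas Oakdale 7.142, Rivermont 0.416, Pinehurst 6.637, Claybrook 7.809, Stonebridge 3.449.
Rounding down: Oakdale 7, Rivermont 0, Pinehurst 6, Claybrook 7, Stonebridge 3 (total 23).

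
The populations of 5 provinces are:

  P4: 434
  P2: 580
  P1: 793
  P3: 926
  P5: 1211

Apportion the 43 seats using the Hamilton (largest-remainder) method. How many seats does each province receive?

The standard divisor is 3944/43 ≈ 91.721.
Standard quotas: P4 4.732, P2 6.324, P1 8.646, P3 10.096, P5 13.203.
Lower quotas: P4 4, P2 6, P1 8, P3 10, P5 13 (sum 41, leaving 2 seats).
Remainders in descending order: P4 0.732, P1 0.646, P2 0.324, P5 0.203, P3 0.096.
The surplus seats go to P4, P1.

P4 5, P2 6, P1 9, P3 10, P5 13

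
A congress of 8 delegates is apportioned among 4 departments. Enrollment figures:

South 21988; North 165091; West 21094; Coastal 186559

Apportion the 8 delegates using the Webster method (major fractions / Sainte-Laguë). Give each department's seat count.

Standard divisor 394732/8 ≈ 49341.5; standard quotas: South 0.446, North 3.346, West 0.428, Coastal 3.781.
Rounding to the nearest integer gives 0, 3, 0, 4 = 7 seats, so the divisor must be adjusted.
With modified divisor 46211: modified quotas South 0.476, North 3.573, West 0.456, Coastal 4.037.
Rounding to the nearest integer: South 0, North 4, West 0, Coastal 4 (total 8).

South: 0; North: 4; West: 0; Coastal: 4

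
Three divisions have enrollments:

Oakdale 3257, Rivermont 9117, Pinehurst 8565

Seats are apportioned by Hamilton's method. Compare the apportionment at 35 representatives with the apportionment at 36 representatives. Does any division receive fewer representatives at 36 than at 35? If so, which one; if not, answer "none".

At 35 seats: Oakdale 6, Rivermont 15, Pinehurst 14.
At 36 seats: Oakdale 5, Rivermont 16, Pinehurst 15.
Oakdale drops from 6 to 5.

Oakdale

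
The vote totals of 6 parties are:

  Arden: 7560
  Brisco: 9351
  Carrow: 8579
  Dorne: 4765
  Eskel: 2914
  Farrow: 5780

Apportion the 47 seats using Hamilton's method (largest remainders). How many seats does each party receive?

Total 38949; standard divisor 38949/47 ≈ 828.702.
Standard quotas: Arden 9.1227, Brisco 11.2839, Carrow 10.3523, Dorne 5.7500, Eskel 3.5163, Farrow 6.9748.
Lower quotas: Arden 9, Brisco 11, Carrow 10, Dorne 5, Eskel 3, Farrow 6 (sum 44, leaving 3 seats).
Remainders in descending order: Farrow 0.9748, Dorne 0.7500, Eskel 0.5163, Carrow 0.3523, Brisco 0.2839, Arden 0.1227.
Largest remainders: Farrow, Dorne, Eskel receive the extra seats.

Arden 9, Brisco 11, Carrow 10, Dorne 6, Eskel 4, Farrow 7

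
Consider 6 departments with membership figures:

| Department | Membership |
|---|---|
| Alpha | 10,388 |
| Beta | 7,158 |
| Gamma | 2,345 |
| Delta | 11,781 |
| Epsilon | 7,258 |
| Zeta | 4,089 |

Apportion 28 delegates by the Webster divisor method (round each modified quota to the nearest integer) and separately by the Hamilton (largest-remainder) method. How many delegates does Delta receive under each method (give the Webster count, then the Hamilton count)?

7 and 8

Webster: Alpha 7, Beta 5, Gamma 1, Delta 7, Epsilon 5, Zeta 3.
Hamilton: Alpha 7, Beta 4, Gamma 1, Delta 8, Epsilon 5, Zeta 3.
Delta gets 7 under Webster and 8 under Hamilton.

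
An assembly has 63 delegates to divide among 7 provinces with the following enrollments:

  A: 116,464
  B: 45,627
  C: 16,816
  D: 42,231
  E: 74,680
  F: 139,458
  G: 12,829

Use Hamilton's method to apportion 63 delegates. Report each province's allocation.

Standard divisor: 448105 ÷ 63 ≈ 7112.778.
Standard quotas: A 16.3739, B 6.4148, C 2.3642, D 5.9373, E 10.4994, F 19.6067, G 1.8037.
Lower quotas: A 16, B 6, C 2, D 5, E 10, F 19, G 1 (sum 59, leaving 4 seats).
Remainders in descending order: D 0.9373, G 0.8037, F 0.6067, E 0.4994, B 0.4148, A 0.3739, C 0.3642.
The surplus seats go to D, G, F, E.

A 16, B 6, C 2, D 6, E 11, F 20, G 2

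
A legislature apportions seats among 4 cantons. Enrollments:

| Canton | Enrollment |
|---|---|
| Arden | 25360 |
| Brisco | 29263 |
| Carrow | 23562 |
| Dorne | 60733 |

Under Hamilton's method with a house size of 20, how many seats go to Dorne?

Total 138918; standard divisor 138918/20 ≈ 6945.9.
Standard quotas: Arden 3.6511, Brisco 4.2130, Carrow 3.3922, Dorne 8.7437.
Lower quotas: Arden 3, Brisco 4, Carrow 3, Dorne 8 (sum 18, leaving 2 seats).
Remainders in descending order: Dorne 0.7437, Arden 0.6511, Carrow 0.3922, Brisco 0.2130.
The surplus seats go to Dorne, Arden.
Dorne receives 9.

9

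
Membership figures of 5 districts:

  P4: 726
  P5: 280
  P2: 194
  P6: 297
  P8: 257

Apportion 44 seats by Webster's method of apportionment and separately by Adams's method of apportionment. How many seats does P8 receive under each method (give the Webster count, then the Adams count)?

Webster: P4 18, P5 7, P2 5, P6 8, P8 6.
Adams: P4 18, P5 7, P2 5, P6 7, P8 7.
P8 gets 6 under Webster and 7 under Adams.

6 and 7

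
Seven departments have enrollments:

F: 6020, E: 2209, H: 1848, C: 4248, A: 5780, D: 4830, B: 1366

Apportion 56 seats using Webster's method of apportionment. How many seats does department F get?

13

Standard divisor 26301/56 ≈ 469.661; standard quotas: F 12.818, E 4.703, H 3.935, C 9.045, A 12.307, D 10.284, B 2.908.
Rounding to the nearest integer gives F 13, E 5, H 4, C 9, A 12, D 10, B 3 — total 56, matching the house size, so no adjustment is needed.
F receives 13.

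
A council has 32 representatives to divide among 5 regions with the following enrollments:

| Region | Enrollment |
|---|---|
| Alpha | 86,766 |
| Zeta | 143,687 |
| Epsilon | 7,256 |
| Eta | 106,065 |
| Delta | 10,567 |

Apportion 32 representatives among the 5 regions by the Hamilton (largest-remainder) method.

Alpha=8, Zeta=13, Epsilon=1, Eta=9, Delta=1

The standard divisor is 354341/32 ≈ 11073.156.
Standard quotas: Alpha 7.8357, Zeta 12.9762, Epsilon 0.6553, Eta 9.5786, Delta 0.9543.
Lower quotas: Alpha 7, Zeta 12, Epsilon 0, Eta 9, Delta 0 (sum 28, leaving 4 seats).
Remainders in descending order: Zeta 0.9762, Delta 0.9543, Alpha 0.8357, Epsilon 0.6553, Eta 0.5786.
Largest remainders: Zeta, Delta, Alpha, Epsilon receive the extra seats.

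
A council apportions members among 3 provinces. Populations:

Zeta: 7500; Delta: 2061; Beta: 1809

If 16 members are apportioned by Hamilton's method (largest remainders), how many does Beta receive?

Total 11370; standard divisor 11370/16 ≈ 710.625.
Standard quotas: Zeta 10.5541, Delta 2.9003, Beta 2.5456.
Lower quotas: Zeta 10, Delta 2, Beta 2 (sum 14, leaving 2 seats).
Remainders in descending order: Delta 0.9003, Zeta 0.5541, Beta 0.5456.
Largest remainders: Delta, Zeta receive the extra seats.
Beta receives 2.

2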